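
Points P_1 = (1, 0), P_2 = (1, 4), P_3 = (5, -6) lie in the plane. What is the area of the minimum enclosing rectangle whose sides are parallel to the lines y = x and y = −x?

In coordinates u = x + y, v = x − y the rectangle is axis-aligned; the map (x,y)→(u,v) scales areas by 2.
u-values: 1, 5, -1; range = 5 − (-1) = 6.
v-values: 1, -3, 11; range = 11 − (-3) = 14.
Area = (6 × 14) / 2 = 42.

42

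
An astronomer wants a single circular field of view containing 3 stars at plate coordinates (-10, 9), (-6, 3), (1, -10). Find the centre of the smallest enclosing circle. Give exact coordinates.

Call the three points A, B, C in the order given.
Side lengths²: AB² = 52, AC² = 482, BC² = 218.
Since AC² = 482 ≥ 218 + 52 = 270, the angle opposite AC is not acute, so the smallest enclosing circle has AC as diameter.
Centre = midpoint of AC = (-4.5, -0.5), r² = 482/4 = 120.5.
Centre = (-4.5, -0.5).

(-4.5, -0.5)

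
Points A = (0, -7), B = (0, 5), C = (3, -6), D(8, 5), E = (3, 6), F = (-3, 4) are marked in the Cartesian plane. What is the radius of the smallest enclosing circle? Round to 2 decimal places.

7.32

The minimum enclosing circle of a finite set is fixed by two of the points (as a diameter) or three (as a circumcircle).
The minimum enclosing circle is determined by three boundary points: A, D, F.
Their circumcentre is (91/31, -9/31) with r² = 51545/961.
The farthest remaining point E is at distance² 38029/961 ≤ 51545/961.
r = √(51545/961) ≈ 7.32.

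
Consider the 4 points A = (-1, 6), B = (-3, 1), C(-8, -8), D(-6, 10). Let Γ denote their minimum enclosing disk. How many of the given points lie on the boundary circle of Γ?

2

The farthest pair is C–D with squared distance 328. The circle on this segment as diameter has centre (-7, 1) and r² = 328/4 = 82.
Check A: distance² to centre = 61 ≤ 82, so it lies inside.
All remaining points lie in this disk, and no smaller disk contains both endpoints, so this is the minimum enclosing circle.
The points at distance exactly r from the centre are C, D — 2 points.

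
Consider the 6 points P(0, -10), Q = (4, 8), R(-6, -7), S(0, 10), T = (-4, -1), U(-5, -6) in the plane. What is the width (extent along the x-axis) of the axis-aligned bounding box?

10

max x = 4, min x = -6, so width = 10.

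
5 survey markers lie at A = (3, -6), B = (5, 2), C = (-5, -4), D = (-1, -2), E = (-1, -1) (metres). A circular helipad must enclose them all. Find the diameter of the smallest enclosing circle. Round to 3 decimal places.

11.662

The farthest pair is B–C with squared distance 136. The circle on this segment as diameter has centre (0, -1) and r² = 136/4 = 34.
Check A: distance² to centre = 34 ≤ 34, so it lies inside.
All remaining points lie in this disk, and no smaller disk contains both endpoints, so this is the minimum enclosing circle.
Diameter = 2r = 2√34 ≈ 11.662.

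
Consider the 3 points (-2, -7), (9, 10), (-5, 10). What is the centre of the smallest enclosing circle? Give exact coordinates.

Call the three points A, B, C in the order given.
Side lengths²: AB² = 410, AC² = 298, BC² = 196.
Since AB² = 410 < 298 + 196 = 494, the triangle is acute, so the smallest enclosing circle is the circumcircle.
Circumcentre = (2, 42/17), r² = 30545/289.
Centre = (2, 42/17).

(2, 42/17)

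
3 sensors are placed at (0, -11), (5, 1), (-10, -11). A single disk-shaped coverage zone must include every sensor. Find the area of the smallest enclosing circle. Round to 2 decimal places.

289.81

Call the three points A, B, C in the order given.
Side lengths²: AB² = 169, AC² = 100, BC² = 369.
Since BC² = 369 ≥ 169 + 100 = 269, the angle opposite BC is not acute, so the smallest enclosing circle has BC as diameter.
Centre = midpoint of BC = (-2.5, -5), r² = 369/4 = 92.25.
Area = π·r² = π·92.25 ≈ 289.81.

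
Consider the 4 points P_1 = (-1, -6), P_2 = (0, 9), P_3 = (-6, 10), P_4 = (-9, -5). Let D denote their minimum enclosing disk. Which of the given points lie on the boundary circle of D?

The minimum enclosing circle is determined by three boundary points: P_1, P_3, P_4.
Their circumcentre is (-335/82, 149/82) with r² = 237445/3362.
The farthest remaining point P_2 is at distance² 229573/3362 ≤ 237445/3362.
The points at distance exactly r from the centre are P_1, P_3, P_4 — 3 points.

P_1, P_3, P_4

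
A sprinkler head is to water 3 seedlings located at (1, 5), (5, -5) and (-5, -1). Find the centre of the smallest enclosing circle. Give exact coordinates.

(6/7, -6/7)

Call the three points A, B, C in the order given.
Side lengths²: AB² = 116, AC² = 72, BC² = 116.
Since BC² = 116 < 116 + 72 = 188, the triangle is acute, so the smallest enclosing circle is the circumcircle.
Circumcentre = (6/7, -6/7), r² = 1682/49.
Centre = (6/7, -6/7).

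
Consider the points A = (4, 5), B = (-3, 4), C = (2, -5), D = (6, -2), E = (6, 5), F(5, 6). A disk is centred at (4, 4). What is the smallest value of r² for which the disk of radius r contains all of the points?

85

The required radius is the distance from (4, 4) to the farthest point.
Squared distances: 1, 49, 85, 40, 5, 5.
Maximum is 85, attained at C.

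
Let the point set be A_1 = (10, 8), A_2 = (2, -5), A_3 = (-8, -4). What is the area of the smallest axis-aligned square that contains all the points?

The bounding box has width 18 and height 13.
An axis-aligned square enclosing the set must have side ≥ max(width, height).
So the minimum side is max(18, 13) = 18.
Area = 18² = 324.

324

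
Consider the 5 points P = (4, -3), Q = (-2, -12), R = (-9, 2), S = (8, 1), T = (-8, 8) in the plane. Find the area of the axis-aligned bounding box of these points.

340

x ranges over [-9, 8], width 17.
y ranges over [-12, 8], height 20.
Area = 17 × 20 = 340.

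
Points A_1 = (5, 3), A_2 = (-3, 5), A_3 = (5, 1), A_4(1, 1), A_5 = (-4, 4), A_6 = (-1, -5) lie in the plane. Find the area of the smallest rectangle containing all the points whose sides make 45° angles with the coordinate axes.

In coordinates u = x + y, v = x − y the rectangle is axis-aligned; the map (x,y)→(u,v) scales areas by 2.
u-values: 8, 2, 6, 2, 0, -6; range = 8 − (-6) = 14.
v-values: 2, -8, 4, 0, -8, 4; range = 4 − (-8) = 12.
Area = (14 × 12) / 2 = 84.

84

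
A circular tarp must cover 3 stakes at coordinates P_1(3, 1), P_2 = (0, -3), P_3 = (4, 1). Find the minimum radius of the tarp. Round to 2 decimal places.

2.83

Side lengths²: P_1P_2² = 25, P_1P_3² = 1, P_2P_3² = 32.
Since P_2P_3² = 32 ≥ 25 + 1 = 26, the angle opposite P_2P_3 is not acute, so the smallest enclosing circle has P_2P_3 as diameter.
Centre = midpoint of P_2P_3 = (2, -1), r² = 32/4 = 8.
r = √8 ≈ 2.83.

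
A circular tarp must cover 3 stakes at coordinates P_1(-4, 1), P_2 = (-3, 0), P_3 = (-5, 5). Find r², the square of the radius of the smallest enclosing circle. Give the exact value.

7.25

Side lengths²: P_1P_2² = 2, P_1P_3² = 17, P_2P_3² = 29.
Since P_2P_3² = 29 ≥ 17 + 2 = 19, the angle opposite P_2P_3 is not acute, so the smallest enclosing circle has P_2P_3 as diameter.
Centre = midpoint of P_2P_3 = (-4, 2.5), r² = 29/4 = 7.25.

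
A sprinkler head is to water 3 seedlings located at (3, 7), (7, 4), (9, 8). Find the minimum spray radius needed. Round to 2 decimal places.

3.09

Call the three points A, B, C in the order given.
Side lengths²: AB² = 25, AC² = 37, BC² = 20.
Since AC² = 37 < 25 + 20 = 45, the triangle is acute, so the smallest enclosing circle is the circumcircle.
Circumcentre = (67/11, 153/22), r² = 4625/484.
r = √(4625/484) ≈ 3.09.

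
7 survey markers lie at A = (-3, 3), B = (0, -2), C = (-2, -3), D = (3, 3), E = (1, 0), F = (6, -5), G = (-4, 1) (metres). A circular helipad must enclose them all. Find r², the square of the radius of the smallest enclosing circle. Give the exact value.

The farthest pair is A–F with squared distance 145. The circle on this segment as diameter has centre (1.5, -1) and r² = 145/4 = 36.25.
Check B: distance² to centre = 3.25 ≤ 36.25, so it lies inside.
All remaining points lie in this disk, and no smaller disk contains both endpoints, so this is the minimum enclosing circle.

36.25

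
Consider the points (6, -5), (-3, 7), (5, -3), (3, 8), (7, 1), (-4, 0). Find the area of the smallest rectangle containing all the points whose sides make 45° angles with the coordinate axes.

157.5

In coordinates u = x + y, v = x − y the rectangle is axis-aligned; the map (x,y)→(u,v) scales areas by 2.
u-values: 1, 4, 2, 11, 8, -4; range = 11 − (-4) = 15.
v-values: 11, -10, 8, -5, 6, -4; range = 11 − (-10) = 21.
Area = (15 × 21) / 2 = 157.5.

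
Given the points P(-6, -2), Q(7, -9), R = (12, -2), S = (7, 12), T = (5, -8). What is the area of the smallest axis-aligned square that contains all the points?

The bounding box has width 18 and height 21.
An axis-aligned square enclosing the set must have side ≥ max(width, height).
So the minimum side is max(18, 21) = 21.
Area = 21² = 441.

441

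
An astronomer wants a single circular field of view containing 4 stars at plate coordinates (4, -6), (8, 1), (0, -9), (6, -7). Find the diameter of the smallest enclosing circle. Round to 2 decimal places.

A smallest enclosing disk is always determined by at most three of the input points on its boundary.
The farthest pair is (8, 1)–(0, -9) with squared distance 164. The circle on this segment as diameter has centre (4, -4) and r² = 164/4 = 41.
Check (4, -6): distance² to centre = 4 ≤ 41, so it lies inside.
All remaining points lie in this disk, and no smaller disk contains both endpoints, so this is the minimum enclosing circle.
Diameter = 2r = 2√41 ≈ 12.81.

12.81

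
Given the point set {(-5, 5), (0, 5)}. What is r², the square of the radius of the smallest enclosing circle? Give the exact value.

The smallest circle enclosing two points has them as diameter endpoints.
Centre = midpoint = (-2.5, 5); r² = |(-5, 5)−(0, 5)|²/4 = 25/4 = 6.25.

6.25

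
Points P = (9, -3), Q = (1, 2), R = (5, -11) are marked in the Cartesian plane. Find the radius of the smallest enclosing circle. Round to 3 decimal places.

6.801

Side lengths²: PQ² = 89, PR² = 80, QR² = 185.
Since QR² = 185 ≥ 89 + 80 = 169, the angle opposite QR is not acute, so the smallest enclosing circle has QR as diameter.
Centre = midpoint of QR = (3, -4.5), r² = 185/4 = 46.25.
r = √(46.25) ≈ 6.801.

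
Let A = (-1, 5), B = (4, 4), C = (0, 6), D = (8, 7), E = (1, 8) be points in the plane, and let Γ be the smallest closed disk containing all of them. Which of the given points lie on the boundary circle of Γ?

A, D

The minimum enclosing circle of a finite set is fixed by two of the points (as a diameter) or three (as a circumcircle).
The farthest pair is A–D with squared distance 85. The circle on this segment as diameter has centre (3.5, 6) and r² = 85/4 = 21.25.
Check B: distance² to centre = 4.25 ≤ 21.25, so it lies inside.
All remaining points lie in this disk, and no smaller disk contains both endpoints, so this is the minimum enclosing circle.
The points at distance exactly r from the centre are A, D — 2 points.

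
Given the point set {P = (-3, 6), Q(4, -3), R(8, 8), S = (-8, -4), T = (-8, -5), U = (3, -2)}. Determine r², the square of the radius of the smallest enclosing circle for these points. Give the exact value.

106.25

A smallest enclosing disk is always determined by at most three of the input points on its boundary.
The farthest pair is R–T with squared distance 425. The circle on this segment as diameter has centre (0, 1.5) and r² = 425/4 = 106.25.
Check P: distance² to centre = 29.25 ≤ 106.25, so it lies inside.
All remaining points lie in this disk, and no smaller disk contains both endpoints, so this is the minimum enclosing circle.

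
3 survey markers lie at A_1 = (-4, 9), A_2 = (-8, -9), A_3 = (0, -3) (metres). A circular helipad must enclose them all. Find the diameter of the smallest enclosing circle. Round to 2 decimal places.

18.44

Side lengths²: A_1A_2² = 340, A_1A_3² = 160, A_2A_3² = 100.
Since A_1A_2² = 340 ≥ 160 + 100 = 260, the angle opposite A_1A_2 is not acute, so the smallest enclosing circle has A_1A_2 as diameter.
Centre = midpoint of A_1A_2 = (-6, 0), r² = 340/4 = 85.
Diameter = 2r = 2√85 ≈ 18.44.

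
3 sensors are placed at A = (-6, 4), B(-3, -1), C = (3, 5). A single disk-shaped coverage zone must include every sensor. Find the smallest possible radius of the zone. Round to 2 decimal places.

4.67

Side lengths²: AB² = 34, AC² = 82, BC² = 72.
Since AC² = 82 < 72 + 34 = 106, the triangle is acute, so the smallest enclosing circle is the circumcircle.
Circumcentre = (-1.375, 3.375), r² = 21.78125.
r = √(21.78125) ≈ 4.67.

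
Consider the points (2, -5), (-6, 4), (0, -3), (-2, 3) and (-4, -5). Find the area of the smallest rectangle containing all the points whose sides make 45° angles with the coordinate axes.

In coordinates u = x + y, v = x − y the rectangle is axis-aligned; the map (x,y)→(u,v) scales areas by 2.
u-values: -3, -2, -3, 1, -9; range = 1 − (-9) = 10.
v-values: 7, -10, 3, -5, 1; range = 7 − (-10) = 17.
Area = (10 × 17) / 2 = 85.

85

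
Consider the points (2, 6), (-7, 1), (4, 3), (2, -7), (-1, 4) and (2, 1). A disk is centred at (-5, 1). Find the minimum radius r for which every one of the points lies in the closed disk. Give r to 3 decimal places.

10.630

The required radius is the distance from (-5, 1) to the farthest point.
Squared distances: 74, 4, 85, 113, 25, 49.
Maximum is 113, attained at (2, -7).
r = √113 ≈ 10.630.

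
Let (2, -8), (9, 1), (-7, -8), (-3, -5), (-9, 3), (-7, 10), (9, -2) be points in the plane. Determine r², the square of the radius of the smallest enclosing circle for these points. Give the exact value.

114.0625

The minimum enclosing circle is determined by three boundary points: (-7, -8), (-7, 10), (9, -2).
Their circumcentre is (-1.25, 1) with r² = 114.0625.
The farthest remaining point (9, 1) is at distance² 105.0625 ≤ 114.0625.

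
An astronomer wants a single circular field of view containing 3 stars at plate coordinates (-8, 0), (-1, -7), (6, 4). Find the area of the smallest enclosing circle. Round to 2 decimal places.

Call the three points A, B, C in the order given.
Side lengths²: AB² = 98, AC² = 212, BC² = 170.
Since AC² = 212 < 170 + 98 = 268, the triangle is acute, so the smallest enclosing circle is the circumcircle.
Circumcentre = (-5/9, 4/9), r² = 4505/81.
Area = π·r² = π·4505/81 ≈ 174.73.

174.73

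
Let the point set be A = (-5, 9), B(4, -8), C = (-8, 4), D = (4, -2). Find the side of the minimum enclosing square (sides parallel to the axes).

The bounding box has width 12 and height 17.
An axis-aligned square enclosing the set must have side ≥ max(width, height).
So the minimum side is max(12, 17) = 17.

17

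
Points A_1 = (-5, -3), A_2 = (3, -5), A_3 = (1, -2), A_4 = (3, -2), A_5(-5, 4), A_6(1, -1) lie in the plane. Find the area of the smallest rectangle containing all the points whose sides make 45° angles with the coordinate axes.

In coordinates u = x + y, v = x − y the rectangle is axis-aligned; the map (x,y)→(u,v) scales areas by 2.
u-values: -8, -2, -1, 1, -1, 0; range = 1 − (-8) = 9.
v-values: -2, 8, 3, 5, -9, 2; range = 8 − (-9) = 17.
Area = (9 × 17) / 2 = 76.5.

76.5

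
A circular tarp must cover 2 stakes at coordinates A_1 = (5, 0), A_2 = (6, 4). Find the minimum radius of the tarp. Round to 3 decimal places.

The smallest circle enclosing two points has them as diameter endpoints.
Centre = midpoint = (5.5, 2); r² = |A_1A_2|²/4 = 17/4 = 4.25.
r = √(4.25) ≈ 2.062.

2.062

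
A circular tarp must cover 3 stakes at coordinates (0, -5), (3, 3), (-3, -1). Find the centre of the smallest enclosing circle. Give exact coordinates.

(23/18, -11/12)

Call the three points A, B, C in the order given.
Side lengths²: AB² = 73, AC² = 25, BC² = 52.
Since AB² = 73 < 52 + 25 = 77, the triangle is acute, so the smallest enclosing circle is the circumcircle.
Circumcentre = (23/18, -11/12), r² = 23725/1296.
Centre = (23/18, -11/12).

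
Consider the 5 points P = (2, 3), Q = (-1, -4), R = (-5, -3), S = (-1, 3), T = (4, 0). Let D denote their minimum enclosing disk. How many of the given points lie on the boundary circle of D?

The minimum enclosing circle of a finite set is fixed by two of the points (as a diameter) or three (as a circumcircle).
The minimum enclosing circle is determined by three boundary points: P, R, T.
Their circumcentre is (-15/22, -21/22) with r² = 5525/242.
The farthest remaining point S is at distance² 3809/242 ≤ 5525/242.
The points at distance exactly r from the centre are P, R, T — 3 points.

3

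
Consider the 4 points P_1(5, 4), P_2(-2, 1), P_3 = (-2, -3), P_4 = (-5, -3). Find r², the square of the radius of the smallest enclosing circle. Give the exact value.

By Welzl's lemma the MEC is supported by two points (diametrically opposite) or three points (on a circumcircle).
The farthest pair is P_1–P_4 with squared distance 149. The circle on this segment as diameter has centre (0, 0.5) and r² = 149/4 = 37.25.
Check P_2: distance² to centre = 4.25 ≤ 37.25, so it lies inside.
All remaining points lie in this disk, and no smaller disk contains both endpoints, so this is the minimum enclosing circle.

37.25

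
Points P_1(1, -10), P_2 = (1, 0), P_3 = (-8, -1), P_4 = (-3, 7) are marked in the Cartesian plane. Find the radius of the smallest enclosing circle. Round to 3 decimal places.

8.732

The minimum enclosing circle of a finite set is fixed by two of the points (as a diameter) or three (as a circumcircle).
The farthest pair is P_1–P_4 with squared distance 305. The circle on this segment as diameter has centre (-1, -1.5) and r² = 305/4 = 76.25.
Check P_2: distance² to centre = 6.25 ≤ 76.25, so it lies inside.
All remaining points lie in this disk, and no smaller disk contains both endpoints, so this is the minimum enclosing circle.
r = √(76.25) ≈ 8.732.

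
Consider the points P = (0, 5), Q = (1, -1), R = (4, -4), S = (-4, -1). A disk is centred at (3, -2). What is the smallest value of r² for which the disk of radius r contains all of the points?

58

The required radius is the distance from (3, -2) to the farthest point.
Squared distances: 58, 5, 5, 50.
Maximum is 58, attained at P.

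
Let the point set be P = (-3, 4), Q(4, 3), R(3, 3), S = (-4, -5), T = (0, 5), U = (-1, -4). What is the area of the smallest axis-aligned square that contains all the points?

100

The bounding box has width 8 and height 10.
An axis-aligned square enclosing the set must have side ≥ max(width, height).
So the minimum side is max(8, 10) = 10.
Area = 10² = 100.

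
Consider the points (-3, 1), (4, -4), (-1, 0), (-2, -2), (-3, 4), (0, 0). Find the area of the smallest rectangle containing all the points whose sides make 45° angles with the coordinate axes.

In coordinates u = x + y, v = x − y the rectangle is axis-aligned; the map (x,y)→(u,v) scales areas by 2.
u-values: -2, 0, -1, -4, 1, 0; range = 1 − (-4) = 5.
v-values: -4, 8, -1, 0, -7, 0; range = 8 − (-7) = 15.
Area = (5 × 15) / 2 = 37.5.

37.5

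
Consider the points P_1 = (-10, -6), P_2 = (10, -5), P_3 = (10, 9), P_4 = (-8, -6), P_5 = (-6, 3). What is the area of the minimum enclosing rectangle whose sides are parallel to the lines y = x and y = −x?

In coordinates u = x + y, v = x − y the rectangle is axis-aligned; the map (x,y)→(u,v) scales areas by 2.
u-values: -16, 5, 19, -14, -3; range = 19 − (-16) = 35.
v-values: -4, 15, 1, -2, -9; range = 15 − (-9) = 24.
Area = (35 × 24) / 2 = 420.

420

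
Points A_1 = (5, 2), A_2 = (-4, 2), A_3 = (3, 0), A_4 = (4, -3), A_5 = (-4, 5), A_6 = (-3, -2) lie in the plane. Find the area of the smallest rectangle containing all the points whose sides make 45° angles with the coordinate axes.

96

In coordinates u = x + y, v = x − y the rectangle is axis-aligned; the map (x,y)→(u,v) scales areas by 2.
u-values: 7, -2, 3, 1, 1, -5; range = 7 − (-5) = 12.
v-values: 3, -6, 3, 7, -9, -1; range = 7 − (-9) = 16.
Area = (12 × 16) / 2 = 96.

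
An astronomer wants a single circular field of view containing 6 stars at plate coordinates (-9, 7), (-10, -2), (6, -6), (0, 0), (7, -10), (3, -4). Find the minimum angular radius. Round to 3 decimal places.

11.673

By Welzl's lemma the MEC is supported by two points (diametrically opposite) or three points (on a circumcircle).
The farthest pair is (-9, 7)–(7, -10) with squared distance 545. The circle on this segment as diameter has centre (-1, -1.5) and r² = 545/4 = 136.25.
Check (-10, -2): distance² to centre = 81.25 ≤ 136.25, so it lies inside.
All remaining points lie in this disk, and no smaller disk contains both endpoints, so this is the minimum enclosing circle.
r = √(136.25) ≈ 11.673.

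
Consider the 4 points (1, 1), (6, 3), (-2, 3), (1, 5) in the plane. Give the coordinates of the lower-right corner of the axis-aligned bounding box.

(6, 1)

x-range [-2, 6], y-range [1, 5].
The lower-right corner is (6, 1).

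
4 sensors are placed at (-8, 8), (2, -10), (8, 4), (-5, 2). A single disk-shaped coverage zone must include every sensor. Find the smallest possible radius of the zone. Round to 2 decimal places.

10.43

The minimum enclosing circle is determined by three boundary points: (-8, 8), (2, -10), (8, 4).
Their circumcentre is (-48/31, -6/31) with r² = 104516/961.
The farthest remaining point (-5, 2) is at distance² 16073/961 ≤ 104516/961.
r = √(104516/961) ≈ 10.43.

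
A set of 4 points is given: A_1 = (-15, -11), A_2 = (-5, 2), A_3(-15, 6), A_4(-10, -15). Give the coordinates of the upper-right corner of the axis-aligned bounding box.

(-5, 6)

x-range [-15, -5], y-range [-15, 6].
The upper-right corner is (-5, 6).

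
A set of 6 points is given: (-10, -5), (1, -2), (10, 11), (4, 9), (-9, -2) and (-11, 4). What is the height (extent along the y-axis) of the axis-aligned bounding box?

max y = 11, min y = -5, so height = 16.

16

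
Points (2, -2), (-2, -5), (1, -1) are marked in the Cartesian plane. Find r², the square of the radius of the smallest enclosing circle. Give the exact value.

625/98

Call the three points A, B, C in the order given.
Side lengths²: AB² = 25, AC² = 2, BC² = 25.
Since BC² = 25 < 25 + 2 = 27, the triangle is acute, so the smallest enclosing circle is the circumcircle.
Circumcentre = (-3/14, -45/14), r² = 625/98.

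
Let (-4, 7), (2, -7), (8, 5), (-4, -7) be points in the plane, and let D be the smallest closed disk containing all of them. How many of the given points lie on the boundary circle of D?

3

The minimum enclosing circle is determined by three boundary points: (-4, 7), (8, 5), (-4, -7).
Their circumcentre is (1, 0) with r² = 74.
The farthest remaining point (2, -7) is at distance² 50 ≤ 74.
The points at distance exactly r from the centre are (-4, 7), (8, 5), (-4, -7) — 3 points.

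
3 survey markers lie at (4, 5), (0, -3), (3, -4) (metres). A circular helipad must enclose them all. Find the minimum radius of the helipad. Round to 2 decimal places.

Call the three points A, B, C in the order given.
Side lengths²: AB² = 80, AC² = 82, BC² = 10.
Since AC² = 82 < 80 + 10 = 90, the triangle is acute, so the smallest enclosing circle is the circumcircle.
Circumcentre = (20/7, 4/7), r² = 1025/49.
r = √(1025/49) ≈ 4.57.

4.57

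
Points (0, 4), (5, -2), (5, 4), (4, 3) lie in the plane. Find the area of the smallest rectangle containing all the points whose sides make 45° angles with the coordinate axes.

In coordinates u = x + y, v = x − y the rectangle is axis-aligned; the map (x,y)→(u,v) scales areas by 2.
u-values: 4, 3, 9, 7; range = 9 − 3 = 6.
v-values: -4, 7, 1, 1; range = 7 − (-4) = 11.
Area = (6 × 11) / 2 = 33.

33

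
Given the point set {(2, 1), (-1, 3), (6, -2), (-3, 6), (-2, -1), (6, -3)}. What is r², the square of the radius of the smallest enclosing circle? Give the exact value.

A smallest enclosing disk is always determined by at most three of the input points on its boundary.
The farthest pair is (-3, 6)–(6, -3) with squared distance 162. The circle on this segment as diameter has centre (1.5, 1.5) and r² = 162/4 = 40.5.
Check (2, 1): distance² to centre = 0.5 ≤ 40.5, so it lies inside.
All remaining points lie in this disk, and no smaller disk contains both endpoints, so this is the minimum enclosing circle.

40.5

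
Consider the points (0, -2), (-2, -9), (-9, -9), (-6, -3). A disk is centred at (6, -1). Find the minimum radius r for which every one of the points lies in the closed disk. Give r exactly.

17

The required radius is the distance from (6, -1) to the farthest point.
Squared distances: 37, 128, 289, 148.
Maximum is 289, attained at (-9, -9).
r = √289 = 17.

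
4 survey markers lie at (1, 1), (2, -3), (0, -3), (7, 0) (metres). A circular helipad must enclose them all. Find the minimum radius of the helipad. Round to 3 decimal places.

A smallest enclosing disk is always determined by at most three of the input points on its boundary.
The farthest pair is (0, -3)–(7, 0) with squared distance 58. The circle on this segment as diameter has centre (3.5, -1.5) and r² = 58/4 = 14.5.
Check (1, 1): distance² to centre = 12.5 ≤ 14.5, so it lies inside.
All remaining points lie in this disk, and no smaller disk contains both endpoints, so this is the minimum enclosing circle.
r = √(14.5) ≈ 3.808.

3.808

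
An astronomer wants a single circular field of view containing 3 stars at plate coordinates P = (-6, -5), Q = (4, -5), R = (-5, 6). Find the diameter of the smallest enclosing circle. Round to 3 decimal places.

Side lengths²: PQ² = 100, PR² = 122, QR² = 202.
Since QR² = 202 < 122 + 100 = 222, the triangle is acute, so the smallest enclosing circle is the circumcircle.
Circumcentre = (-1, 1/11), r² = 6161/121.
Diameter = 2r = 2√(6161/121) ≈ 14.271.

14.271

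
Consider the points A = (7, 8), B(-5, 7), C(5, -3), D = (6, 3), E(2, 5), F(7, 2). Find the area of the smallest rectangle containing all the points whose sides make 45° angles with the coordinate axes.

In coordinates u = x + y, v = x − y the rectangle is axis-aligned; the map (x,y)→(u,v) scales areas by 2.
u-values: 15, 2, 2, 9, 7, 9; range = 15 − 2 = 13.
v-values: -1, -12, 8, 3, -3, 5; range = 8 − (-12) = 20.
Area = (13 × 20) / 2 = 130.

130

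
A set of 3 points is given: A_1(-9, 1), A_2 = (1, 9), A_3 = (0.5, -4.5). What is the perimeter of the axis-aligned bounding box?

Width = max x − min x = 1 − (-9) = 10.
Height = max y − min y = 9 − (-4.5) = 13.5.
Perimeter = 2(10 + 13.5) = 47.

47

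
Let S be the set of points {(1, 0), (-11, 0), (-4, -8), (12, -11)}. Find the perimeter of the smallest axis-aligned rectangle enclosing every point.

68

Width = max x − min x = 12 − (-11) = 23.
Height = max y − min y = 0 − (-11) = 11.
Perimeter = 2(23 + 11) = 68.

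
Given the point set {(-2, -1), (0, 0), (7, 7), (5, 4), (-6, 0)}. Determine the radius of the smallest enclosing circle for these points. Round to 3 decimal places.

7.382

The minimum enclosing circle of a finite set is fixed by two of the points (as a diameter) or three (as a circumcircle).
The farthest pair is (7, 7)–(-6, 0) with squared distance 218. The circle on this segment as diameter has centre (0.5, 3.5) and r² = 218/4 = 54.5.
Check (-2, -1): distance² to centre = 26.5 ≤ 54.5, so it lies inside.
All remaining points lie in this disk, and no smaller disk contains both endpoints, so this is the minimum enclosing circle.
r = √(54.5) ≈ 7.382.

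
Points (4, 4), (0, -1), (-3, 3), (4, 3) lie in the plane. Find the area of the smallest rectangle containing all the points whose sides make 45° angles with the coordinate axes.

31.5

In coordinates u = x + y, v = x − y the rectangle is axis-aligned; the map (x,y)→(u,v) scales areas by 2.
u-values: 8, -1, 0, 7; range = 8 − (-1) = 9.
v-values: 0, 1, -6, 1; range = 1 − (-6) = 7.
Area = (9 × 7) / 2 = 31.5.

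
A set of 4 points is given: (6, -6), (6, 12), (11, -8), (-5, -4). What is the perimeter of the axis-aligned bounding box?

72

Width = max x − min x = 11 − (-5) = 16.
Height = max y − min y = 12 − (-8) = 20.
Perimeter = 2(16 + 20) = 72.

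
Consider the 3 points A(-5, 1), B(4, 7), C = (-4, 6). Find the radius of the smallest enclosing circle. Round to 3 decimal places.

Side lengths²: AB² = 117, AC² = 26, BC² = 65.
Since AB² = 117 ≥ 65 + 26 = 91, the angle opposite AB is not acute, so the smallest enclosing circle has AB as diameter.
Centre = midpoint of AB = (-0.5, 4), r² = 117/4 = 29.25.
r = √(29.25) ≈ 5.408.

5.408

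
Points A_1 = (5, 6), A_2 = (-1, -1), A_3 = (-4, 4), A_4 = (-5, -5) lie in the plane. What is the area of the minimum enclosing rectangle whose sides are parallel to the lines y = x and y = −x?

In coordinates u = x + y, v = x − y the rectangle is axis-aligned; the map (x,y)→(u,v) scales areas by 2.
u-values: 11, -2, 0, -10; range = 11 − (-10) = 21.
v-values: -1, 0, -8, 0; range = 0 − (-8) = 8.
Area = (21 × 8) / 2 = 84.

84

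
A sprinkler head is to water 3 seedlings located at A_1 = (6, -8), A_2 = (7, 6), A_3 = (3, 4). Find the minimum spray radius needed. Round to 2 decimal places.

7.02

Side lengths²: A_1A_2² = 197, A_1A_3² = 153, A_2A_3² = 20.
Since A_1A_2² = 197 ≥ 153 + 20 = 173, the angle opposite A_1A_2 is not acute, so the smallest enclosing circle has A_1A_2 as diameter.
Centre = midpoint of A_1A_2 = (6.5, -1), r² = 197/4 = 49.25.
r = √(49.25) ≈ 7.02.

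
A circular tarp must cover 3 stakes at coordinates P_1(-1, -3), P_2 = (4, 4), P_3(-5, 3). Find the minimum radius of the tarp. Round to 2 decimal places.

4.84

Side lengths²: P_1P_2² = 74, P_1P_3² = 52, P_2P_3² = 82.
Since P_2P_3² = 82 < 74 + 52 = 126, the triangle is acute, so the smallest enclosing circle is the circumcircle.
Circumcentre = (-9/29, 52/29), r² = 19721/841.
r = √(19721/841) ≈ 4.84.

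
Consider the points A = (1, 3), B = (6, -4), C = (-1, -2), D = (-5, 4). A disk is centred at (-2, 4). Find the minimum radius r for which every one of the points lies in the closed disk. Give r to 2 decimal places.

The required radius is the distance from (-2, 4) to the farthest point.
Squared distances: 10, 128, 37, 9.
Maximum is 128, attained at B.
r = √128 ≈ 11.31.

11.31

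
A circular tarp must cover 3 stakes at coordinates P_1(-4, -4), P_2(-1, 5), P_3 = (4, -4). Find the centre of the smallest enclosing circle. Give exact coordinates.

(0, -1/3)

Side lengths²: P_1P_2² = 90, P_1P_3² = 64, P_2P_3² = 106.
Since P_2P_3² = 106 < 90 + 64 = 154, the triangle is acute, so the smallest enclosing circle is the circumcircle.
Circumcentre = (0, -1/3), r² = 265/9.
Centre = (0, -1/3).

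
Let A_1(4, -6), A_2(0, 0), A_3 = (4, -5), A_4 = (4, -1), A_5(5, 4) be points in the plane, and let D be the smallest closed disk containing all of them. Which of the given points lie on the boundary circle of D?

By Welzl's lemma the MEC is supported by two points (diametrically opposite) or three points (on a circumcircle).
The farthest pair is A_1–A_5 with squared distance 101. The circle on this segment as diameter has centre (4.5, -1) and r² = 101/4 = 25.25.
Check A_2: distance² to centre = 21.25 ≤ 25.25, so it lies inside.
All remaining points lie in this disk, and no smaller disk contains both endpoints, so this is the minimum enclosing circle.
The points at distance exactly r from the centre are A_1, A_5 — 2 points.

A_1, A_5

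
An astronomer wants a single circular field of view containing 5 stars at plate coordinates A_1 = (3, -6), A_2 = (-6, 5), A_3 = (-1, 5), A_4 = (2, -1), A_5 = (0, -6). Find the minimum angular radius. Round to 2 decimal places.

7.11

By Welzl's lemma the MEC is supported by two points (diametrically opposite) or three points (on a circumcircle).
The farthest pair is A_1–A_2 with squared distance 202. The circle on this segment as diameter has centre (-1.5, -0.5) and r² = 202/4 = 50.5.
Check A_3: distance² to centre = 30.5 ≤ 50.5, so it lies inside.
All remaining points lie in this disk, and no smaller disk contains both endpoints, so this is the minimum enclosing circle.
r = √(50.5) ≈ 7.11.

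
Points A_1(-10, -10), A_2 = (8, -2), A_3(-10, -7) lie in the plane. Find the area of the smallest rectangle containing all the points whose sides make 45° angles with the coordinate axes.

169

In coordinates u = x + y, v = x − y the rectangle is axis-aligned; the map (x,y)→(u,v) scales areas by 2.
u-values: -20, 6, -17; range = 6 − (-20) = 26.
v-values: 0, 10, -3; range = 10 − (-3) = 13.
Area = (26 × 13) / 2 = 169.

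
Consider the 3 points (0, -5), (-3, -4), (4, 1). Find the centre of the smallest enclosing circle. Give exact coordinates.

(0.5, -1.5)

Call the three points A, B, C in the order given.
Side lengths²: AB² = 10, AC² = 52, BC² = 74.
Since BC² = 74 ≥ 52 + 10 = 62, the angle opposite BC is not acute, so the smallest enclosing circle has BC as diameter.
Centre = midpoint of BC = (0.5, -1.5), r² = 74/4 = 18.5.
Centre = (0.5, -1.5).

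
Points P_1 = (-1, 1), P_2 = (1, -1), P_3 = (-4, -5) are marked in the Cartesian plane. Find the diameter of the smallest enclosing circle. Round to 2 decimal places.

Side lengths²: P_1P_2² = 8, P_1P_3² = 45, P_2P_3² = 41.
Since P_1P_3² = 45 < 41 + 8 = 49, the triangle is acute, so the smallest enclosing circle is the circumcircle.
Circumcentre = (-13/6, -13/6), r² = 205/18.
Diameter = 2r = 2√(205/18) ≈ 6.75.

6.75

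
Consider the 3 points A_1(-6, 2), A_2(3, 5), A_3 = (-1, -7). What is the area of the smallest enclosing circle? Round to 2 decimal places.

130.08

Side lengths²: A_1A_2² = 90, A_1A_3² = 106, A_2A_3² = 160.
Since A_2A_3² = 160 < 106 + 90 = 196, the triangle is acute, so the smallest enclosing circle is the circumcircle.
Circumcentre = (-0.125, -0.625), r² = 41.40625.
Area = π·r² = π·41.40625 ≈ 130.08.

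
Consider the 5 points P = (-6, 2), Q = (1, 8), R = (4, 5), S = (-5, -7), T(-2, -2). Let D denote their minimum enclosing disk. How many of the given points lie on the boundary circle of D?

A smallest enclosing disk is always determined by at most three of the input points on its boundary.
The farthest pair is Q–S with squared distance 261. The circle on this segment as diameter has centre (-2, 0.5) and r² = 261/4 = 65.25.
Check P: distance² to centre = 18.25 ≤ 65.25, so it lies inside.
All remaining points lie in this disk, and no smaller disk contains both endpoints, so this is the minimum enclosing circle.
The points at distance exactly r from the centre are Q, S — 2 points.

2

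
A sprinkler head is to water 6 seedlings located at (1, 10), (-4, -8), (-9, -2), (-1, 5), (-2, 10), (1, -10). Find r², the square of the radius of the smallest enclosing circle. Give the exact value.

102.25

A smallest enclosing disk is always determined by at most three of the input points on its boundary.
The farthest pair is (-2, 10)–(1, -10) with squared distance 409. The circle on this segment as diameter has centre (-0.5, 0) and r² = 409/4 = 102.25.
Check (1, 10): distance² to centre = 102.25 ≤ 102.25, so it lies inside.
All remaining points lie in this disk, and no smaller disk contains both endpoints, so this is the minimum enclosing circle.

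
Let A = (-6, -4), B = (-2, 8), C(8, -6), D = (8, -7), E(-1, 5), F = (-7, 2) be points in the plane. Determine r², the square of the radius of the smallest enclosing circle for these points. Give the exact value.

By Welzl's lemma the MEC is supported by two points (diametrically opposite) or three points (on a circumcircle).
The minimum enclosing circle is determined by three boundary points: B, D, F.
Their circumcentre is (11/6, -5/18) with r² = 13481/162.
The farthest remaining point A is at distance² 12185/162 ≤ 13481/162.

13481/162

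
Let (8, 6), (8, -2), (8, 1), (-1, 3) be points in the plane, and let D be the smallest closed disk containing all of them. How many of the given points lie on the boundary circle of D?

A smallest enclosing disk is always determined by at most three of the input points on its boundary.
The minimum enclosing circle is determined by three boundary points: (8, 6), (8, -2), (-1, 3).
Their circumcentre is (13/3, 2) with r² = 265/9.
The farthest remaining point (8, 1) is at distance² 130/9 ≤ 265/9.
The points at distance exactly r from the centre are (8, 6), (8, -2), (-1, 3) — 3 points.

3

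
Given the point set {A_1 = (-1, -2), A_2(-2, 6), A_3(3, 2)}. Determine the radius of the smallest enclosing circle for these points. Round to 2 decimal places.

Side lengths²: A_1A_2² = 65, A_1A_3² = 32, A_2A_3² = 41.
Since A_1A_2² = 65 < 41 + 32 = 73, the triangle is acute, so the smallest enclosing circle is the circumcircle.
Circumcentre = (-19/18, 37/18), r² = 2665/162.
r = √(2665/162) ≈ 4.06.

4.06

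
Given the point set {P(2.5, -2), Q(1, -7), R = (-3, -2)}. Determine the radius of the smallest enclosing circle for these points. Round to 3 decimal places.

3.343

Side lengths²: PQ² = 27.25, PR² = 30.25, QR² = 41.
Since QR² = 41 < 30.25 + 27.25 = 57.5, the triangle is acute, so the smallest enclosing circle is the circumcircle.
Circumcentre = (-0.25, -3.9), r² = 11.1725.
r = √(11.1725) ≈ 3.343.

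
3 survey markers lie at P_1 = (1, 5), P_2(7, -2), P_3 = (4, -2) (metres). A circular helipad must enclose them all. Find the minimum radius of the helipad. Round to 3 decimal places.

Side lengths²: P_1P_2² = 85, P_1P_3² = 58, P_2P_3² = 9.
Since P_1P_2² = 85 ≥ 58 + 9 = 67, the angle opposite P_1P_2 is not acute, so the smallest enclosing circle has P_1P_2 as diameter.
Centre = midpoint of P_1P_2 = (4, 1.5), r² = 85/4 = 21.25.
r = √(21.25) ≈ 4.610.

4.610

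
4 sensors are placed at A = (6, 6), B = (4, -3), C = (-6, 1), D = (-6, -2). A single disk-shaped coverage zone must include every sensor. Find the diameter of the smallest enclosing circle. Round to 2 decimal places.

14.42

The farthest pair is A–D with squared distance 208. The circle on this segment as diameter has centre (0, 2) and r² = 208/4 = 52.
Check B: distance² to centre = 41 ≤ 52, so it lies inside.
All remaining points lie in this disk, and no smaller disk contains both endpoints, so this is the minimum enclosing circle.
Diameter = 2r = 2√52 ≈ 14.42.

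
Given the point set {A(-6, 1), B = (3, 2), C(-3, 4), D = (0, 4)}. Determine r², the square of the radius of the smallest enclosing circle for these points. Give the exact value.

20.5

By Welzl's lemma the MEC is supported by two points (diametrically opposite) or three points (on a circumcircle).
The farthest pair is A–B with squared distance 82. The circle on this segment as diameter has centre (-1.5, 1.5) and r² = 82/4 = 20.5.
Check C: distance² to centre = 8.5 ≤ 20.5, so it lies inside.
All remaining points lie in this disk, and no smaller disk contains both endpoints, so this is the minimum enclosing circle.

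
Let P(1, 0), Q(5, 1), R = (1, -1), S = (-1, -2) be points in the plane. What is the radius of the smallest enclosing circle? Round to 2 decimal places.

3.35

The farthest pair is Q–S with squared distance 45. The circle on this segment as diameter has centre (2, -0.5) and r² = 45/4 = 11.25.
Check P: distance² to centre = 1.25 ≤ 11.25, so it lies inside.
All remaining points lie in this disk, and no smaller disk contains both endpoints, so this is the minimum enclosing circle.
r = √(11.25) ≈ 3.35.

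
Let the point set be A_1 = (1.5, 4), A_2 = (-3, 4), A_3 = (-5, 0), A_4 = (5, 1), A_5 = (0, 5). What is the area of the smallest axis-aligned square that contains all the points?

The bounding box has width 10 and height 5.
An axis-aligned square enclosing the set must have side ≥ max(width, height).
So the minimum side is max(10, 5) = 10.
Area = 10² = 100.

100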